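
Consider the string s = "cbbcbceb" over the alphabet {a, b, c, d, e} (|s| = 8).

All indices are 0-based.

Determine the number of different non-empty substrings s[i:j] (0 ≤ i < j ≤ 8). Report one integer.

sorted suffixes:
  #0 SA[0]=7  'b'
  #1 SA[1]=1  'bbcbceb'
  #2 SA[2]=2  'bcbceb'
  #3 SA[3]=4  'bceb'
  #4 SA[4]=0  'cbbcbceb'
  #5 SA[5]=3  'cbceb'
  #6 SA[6]=5  'ceb'
  #7 SA[7]=6  'eb'

SA = [7, 1, 2, 4, 0, 3, 5, 6]
i: (SA[i-1],SA[i]) lcp shared
  1: (7,1) 1 'b'
  2: (1,2) 1 'b'
  3: (2,4) 2 'bc'
  4: (4,0) 0 ''
  5: (0,3) 2 'cb'
  6: (3,5) 1 'c'
  7: (5,6) 0 ''

n(n+1)/2 = 8·9/2 = 36
Σ LCP = 0 + 1 + 1 + 2 + 0 + 2 + 1 + 0 = 7
distinct = 36 − 7 = 29

29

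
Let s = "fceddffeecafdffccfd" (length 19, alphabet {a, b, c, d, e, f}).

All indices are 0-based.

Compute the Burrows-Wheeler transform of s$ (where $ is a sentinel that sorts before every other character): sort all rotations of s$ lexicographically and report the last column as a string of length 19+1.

dceffcfefdecff$cafdd

rank  rotation              last
    0  $fceddffeecafdffccfd  d
    1  afdffccfd$fceddffeec  c
    2  cafdffccfd$fceddffee  e
    3  ccfd$fceddffeecafdff  f
    4  ceddffeecafdffccfd$f  f
    5  cfd$fceddffeecafdffc  c
    6  d$fceddffeecafdffccf  f
    7  ddffeecafdffccfd$fce  e
    8  dffccfd$fceddffeecaf  f
    9  dffeecafdffccfd$fced  d
   10  ecafdffccfd$fceddffe  e
   11  eddffeecafdffccfd$fc  c
   12  eecafdffccfd$fceddff  f
   13  fccfd$fceddffeecafdf  f
   14  fceddffeecafdffccfd$  $
   15  fd$fceddffeecafdffcc  c
   16  fdffccfd$fceddffeeca  a
   17  feecafdffccfd$fceddf  f
   18  ffccfd$fceddffeecafd  d
   19  ffeecafdffccfd$fcedd  d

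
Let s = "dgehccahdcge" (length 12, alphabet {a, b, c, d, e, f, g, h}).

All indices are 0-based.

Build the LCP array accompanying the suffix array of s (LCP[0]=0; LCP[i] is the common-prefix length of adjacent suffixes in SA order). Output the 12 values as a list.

rank→(start, suffix):
  0 → (6, 'ahdcge')
  1 → (5, 'cahdcge')
  2 → (4, 'ccahdcge')
  3 → (9, 'cge')
  4 → (8, 'dcge')
  5 → (0, 'dgehccahdcge')
  6 → (11, 'e')
  7 → (2, 'ehccahdcge')
  8 → (10, 'ge')
  9 → (1, 'gehccahdcge')
  10 → (3, 'hccahdcge')
  11 → (7, 'hdcge')

SA = [6, 5, 4, 9, 8, 0, 11, 2, 10, 1, 3, 7]
[i] adj suffixes → lcp
  [1] 6/5 → 0 ('')
  [2] 5/4 → 1 ('c')
  [3] 4/9 → 1 ('c')
  [4] 9/8 → 0 ('')
  [5] 8/0 → 1 ('d')
  [6] 0/11 → 0 ('')
  [7] 11/2 → 1 ('e')
  [8] 2/10 → 0 ('')
  [9] 10/1 → 2 ('ge')
  [10] 1/3 → 0 ('')
  [11] 3/7 → 1 ('h')

[0, 0, 1, 1, 0, 1, 0, 1, 0, 2, 0, 1]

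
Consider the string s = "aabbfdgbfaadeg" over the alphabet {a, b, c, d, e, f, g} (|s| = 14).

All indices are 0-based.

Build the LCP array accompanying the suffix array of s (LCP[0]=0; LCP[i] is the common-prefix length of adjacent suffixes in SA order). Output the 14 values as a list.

[0, 2, 1, 1, 0, 1, 2, 0, 1, 0, 0, 1, 0, 1]

rank→(start, suffix):
  0 → (0, 'aabbfdgbfaadeg')
  1 → (9, 'aadeg')
  2 → (1, 'abbfdgbfaadeg')
  3 → (10, 'adeg')
  4 → (2, 'bbfdgbfaadeg')
  5 → (7, 'bfaadeg')
  6 → (3, 'bfdgbfaadeg')
  7 → (11, 'deg')
  8 → (5, 'dgbfaadeg')
  9 → (12, 'eg')
  10 → (8, 'faadeg')
  11 → (4, 'fdgbfaadeg')
  12 → (13, 'g')
  13 → (6, 'gbfaadeg')

SA = [0, 9, 1, 10, 2, 7, 3, 11, 5, 12, 8, 4, 13, 6]
i: (SA[i-1],SA[i]) lcp shared
  1: (0,9) 2 'aa'
  2: (9,1) 1 'a'
  3: (1,10) 1 'a'
  4: (10,2) 0 ''
  5: (2,7) 1 'b'
  6: (7,3) 2 'bf'
  7: (3,11) 0 ''
  8: (11,5) 1 'd'
  9: (5,12) 0 ''
  10: (12,8) 0 ''
  11: (8,4) 1 'f'
  12: (4,13) 0 ''
  13: (13,6) 1 'g'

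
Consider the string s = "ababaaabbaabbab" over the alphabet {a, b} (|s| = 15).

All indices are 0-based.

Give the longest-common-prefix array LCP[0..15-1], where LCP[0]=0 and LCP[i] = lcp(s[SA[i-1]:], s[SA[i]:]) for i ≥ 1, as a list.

rank | idx | suffix
   0 |   4 | aaabbaabbab
   1 |   5 | aabbaabbab
   2 |   9 | aabbab
   3 |  13 | ab
   4 |   2 | abaaabbaabbab
   5 |   0 | ababaaabbaabbab
   6 |   6 | abbaabbab
   7 |  10 | abbab
   8 |  14 | b
   9 |   3 | baaabbaabbab
  10 |   8 | baabbab
  11 |  12 | bab
  12 |   1 | babaaabbaabbab
  13 |   7 | bbaabbab
  14 |  11 | bbab

SA = [4, 5, 9, 13, 2, 0, 6, 10, 14, 3, 8, 12, 1, 7, 11]
[i] adj suffixes → lcp
  [1] 4/5 → 2 ('aa')
  [2] 5/9 → 5 ('aabba')
  [3] 9/13 → 1 ('a')
  [4] 13/2 → 2 ('ab')
  [5] 2/0 → 3 ('aba')
  [6] 0/6 → 2 ('ab')
  [7] 6/10 → 4 ('abba')
  [8] 10/14 → 0 ('')
  [9] 14/3 → 1 ('b')
  [10] 3/8 → 3 ('baa')
  [11] 8/12 → 2 ('ba')
  [12] 12/1 → 3 ('bab')
  [13] 1/7 → 1 ('b')
  [14] 7/11 → 3 ('bba')

[0, 2, 5, 1, 2, 3, 2, 4, 0, 1, 3, 2, 3, 1, 3]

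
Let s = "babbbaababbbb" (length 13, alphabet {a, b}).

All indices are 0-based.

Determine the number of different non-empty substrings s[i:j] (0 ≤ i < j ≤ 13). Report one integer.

rank | idx | suffix
   0 |   5 | aababbbb
   1 |   6 | ababbbb
   2 |   1 | abbbaababbbb
   3 |   8 | abbbb
   4 |  12 | b
   5 |   4 | baababbbb
   6 |   0 | babbbaababbbb
   7 |   7 | babbbb
   8 |  11 | bb
   9 |   3 | bbaababbbb
  10 |  10 | bbb
  11 |   2 | bbbaababbbb
  12 |   9 | bbbb

SA = [5, 6, 1, 8, 12, 4, 0, 7, 11, 3, 10, 2, 9]
[i] adj suffixes → lcp
  [1] 5/6 → 1 ('a')
  [2] 6/1 → 2 ('ab')
  [3] 1/8 → 4 ('abbb')
  [4] 8/12 → 0 ('')
  [5] 12/4 → 1 ('b')
  [6] 4/0 → 2 ('ba')
  [7] 0/7 → 5 ('babbb')
  [8] 7/11 → 1 ('b')
  [9] 11/3 → 2 ('bb')
  [10] 3/10 → 2 ('bb')
  [11] 10/2 → 3 ('bbb')
  [12] 2/9 → 3 ('bbb')

n(n+1)/2 = 13·14/2 = 91
Σ LCP = 0 + 1 + 2 + 4 + 0 + 1 + 2 + 5 + 1 + 2 + 2 + 3 + 3 = 26
distinct = 91 − 26 = 65

65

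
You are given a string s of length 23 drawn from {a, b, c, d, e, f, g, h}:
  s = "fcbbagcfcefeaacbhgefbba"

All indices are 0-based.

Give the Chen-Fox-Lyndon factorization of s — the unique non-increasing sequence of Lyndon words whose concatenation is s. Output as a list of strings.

emit factor 1: 'f' (i=0, period=1)
emit factor 2: 'c' (i=1, period=1)
emit factor 3: 'b' (i=2, period=1)
emit factor 4: 'b' (i=3, period=1)
emit factor 5: 'agcfcefe' (i=4, period=8)
emit factor 6: 'aacbhgefbb' (i=12, period=10)
emit factor 7: 'a' (i=22, period=1)

["f", "c", "b", "b", "agcfcefe", "aacbhgefbb", "a"]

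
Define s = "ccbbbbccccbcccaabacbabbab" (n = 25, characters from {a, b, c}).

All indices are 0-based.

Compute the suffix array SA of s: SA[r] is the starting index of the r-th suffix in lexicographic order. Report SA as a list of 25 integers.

rank | idx | suffix
   0 |  14 | aabacbabbab
   1 |  23 | ab
   2 |  15 | abacbabbab
   3 |  20 | abbab
   4 |  17 | acbabbab
   5 |  24 | b
   6 |  22 | bab
   7 |  19 | babbab
   8 |  16 | bacbabbab
   9 |  21 | bbab
  10 |   2 | bbbbccccbcccaabacbabbab
  11 |   3 | bbbccccbcccaabacbabbab
  12 |   4 | bbccccbcccaabacbabbab
  13 |  10 | bcccaabacbabbab
  14 |   5 | bccccbcccaabacbabbab
  15 |  13 | caabacbabbab
  16 |  18 | cbabbab
  17 |   1 | cbbbbccccbcccaabacbabbab
  18 |   9 | cbcccaabacbabbab
  19 |  12 | ccaabacbabbab
  20 |   0 | ccbbbbccccbcccaabacbabbab
  21 |   8 | ccbcccaabacbabbab
  22 |  11 | cccaabacbabbab
  23 |   7 | cccbcccaabacbabbab
  24 |   6 | ccccbcccaabacbabbab

[14, 23, 15, 20, 17, 24, 22, 19, 16, 21, 2, 3, 4, 10, 5, 13, 18, 1, 9, 12, 0, 8, 11, 7, 6]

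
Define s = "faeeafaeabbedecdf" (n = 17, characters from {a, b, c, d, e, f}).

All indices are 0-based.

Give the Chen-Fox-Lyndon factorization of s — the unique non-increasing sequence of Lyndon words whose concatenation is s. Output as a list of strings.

["f", "aeeaf", "ae", "abbedecdf"]

emit factor 1: 'f' (i=0, period=1)
emit factor 2: 'aeeaf' (i=1, period=5)
emit factor 3: 'ae' (i=6, period=2)
emit factor 4: 'abbedecdf' (i=8, period=9)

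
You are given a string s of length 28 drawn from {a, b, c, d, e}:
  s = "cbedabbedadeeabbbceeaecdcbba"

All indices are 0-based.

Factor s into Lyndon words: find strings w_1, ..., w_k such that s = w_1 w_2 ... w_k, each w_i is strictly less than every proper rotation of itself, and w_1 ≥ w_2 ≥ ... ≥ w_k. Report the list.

emit factor 1: 'c' (i=0, period=1)
emit factor 2: 'bed' (i=1, period=3)
emit factor 3: 'abbedadee' (i=4, period=9)
emit factor 4: 'abbbceeaecdcbb' (i=13, period=14)
emit factor 5: 'a' (i=27, period=1)

["c", "bed", "abbedadee", "abbbceeaecdcbb", "a"]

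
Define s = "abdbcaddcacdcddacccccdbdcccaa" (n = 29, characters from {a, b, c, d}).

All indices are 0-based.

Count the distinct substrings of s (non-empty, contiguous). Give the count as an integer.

391

rank→(start, suffix):
  0 → (28, 'a')
  1 → (27, 'aa')
  2 → (0, 'abdbcaddcacdcddacccccdbdcccaa')
  3 → (15, 'acccccdbdcccaa')
  4 → (9, 'acdcddacccccdbdcccaa')
  5 → (5, 'addcacdcddacccccdbdcccaa')
  6 → (3, 'bcaddcacdcddacccccdbdcccaa')
  7 → (1, 'bdbcaddcacdcddacccccdbdcccaa')
  8 → (22, 'bdcccaa')
  9 → (26, 'caa')
  10 → (8, 'cacdcddacccccdbdcccaa')
  11 → (4, 'caddcacdcddacccccdbdcccaa')
  12 → (25, 'ccaa')
  13 → (24, 'cccaa')
  14 → (16, 'cccccdbdcccaa')
  15 → (17, 'ccccdbdcccaa')
  16 → (18, 'cccdbdcccaa')
  17 → (19, 'ccdbdcccaa')
  18 → (20, 'cdbdcccaa')
  19 → (10, 'cdcddacccccdbdcccaa')
  20 → (12, 'cddacccccdbdcccaa')
  21 → (14, 'dacccccdbdcccaa')
  22 → (2, 'dbcaddcacdcddacccccdbdcccaa')
  23 → (21, 'dbdcccaa')
  24 → (7, 'dcacdcddacccccdbdcccaa')
  25 → (23, 'dcccaa')
  26 → (11, 'dcddacccccdbdcccaa')
  27 → (13, 'ddacccccdbdcccaa')
  28 → (6, 'ddcacdcddacccccdbdcccaa')

SA = [28, 27, 0, 15, 9, 5, 3, 1, 22, 26, 8, 4, 25, 24, 16, 17, 18, 19, 20, 10, 12, 14, 2, 21, 7, 23, 11, 13, 6]
i: (SA[i-1],SA[i]) lcp shared
  1: (28,27) 1 'a'
  2: (27,0) 1 'a'
  3: (0,15) 1 'a'
  4: (15,9) 2 'ac'
  5: (9,5) 1 'a'
  6: (5,3) 0 ''
  7: (3,1) 1 'b'
  8: (1,22) 2 'bd'
  9: (22,26) 0 ''
  10: (26,8) 2 'ca'
  11: (8,4) 2 'ca'
  12: (4,25) 1 'c'
  13: (25,24) 2 'cc'
  14: (24,16) 3 'ccc'
  15: (16,17) 4 'cccc'
  16: (17,18) 3 'ccc'
  17: (18,19) 2 'cc'
  18: (19,20) 1 'c'
  19: (20,10) 2 'cd'
  20: (10,12) 2 'cd'
  21: (12,14) 0 ''
  22: (14,2) 1 'd'
  23: (2,21) 2 'db'
  24: (21,7) 1 'd'
  25: (7,23) 2 'dc'
  26: (23,11) 2 'dc'
  27: (11,13) 1 'd'
  28: (13,6) 2 'dd'

n(n+1)/2 = 29·30/2 = 435
Σ LCP = 0 + 1 + 1 + 1 + 2 + 1 + 0 + 1 + 2 + 0 + 2 + 2 + 1 + 2 + 3 + 4 + 3 + 2 + 1 + 2 + 2 + 0 + 1 + 2 + 1 + 2 + 2 + 1 + 2 = 44
distinct = 435 − 44 = 391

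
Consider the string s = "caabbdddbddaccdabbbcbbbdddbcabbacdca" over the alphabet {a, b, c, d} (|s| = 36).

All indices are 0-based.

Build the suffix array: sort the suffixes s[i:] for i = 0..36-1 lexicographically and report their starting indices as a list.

sorted suffixes:
  #0 SA[0]=35  'a'
  #1 SA[1]=1  'aabbdddbddaccdabbbcbbbdddbcabbacdca'
  #2 SA[2]=28  'abbacdca'
  #3 SA[3]=15  'abbbcbbbdddbcabbacdca'
  #4 SA[4]=2  'abbdddbddaccdabbbcbbbdddbcabbacdca'
  #5 SA[5]=11  'accdabbbcbbbdddbcabbacdca'
  #6 SA[6]=31  'acdca'
  #7 SA[7]=30  'bacdca'
  #8 SA[8]=29  'bbacdca'
  #9 SA[9]=16  'bbbcbbbdddbcabbacdca'
  #10 SA[10]=20  'bbbdddbcabbacdca'
  #11 SA[11]=17  'bbcbbbdddbcabbacdca'
  #12 SA[12]=21  'bbdddbcabbacdca'
  #13 SA[13]=3  'bbdddbddaccdabbbcbbbdddbcabbacdca'
  #14 SA[14]=26  'bcabbacdca'
  #15 SA[15]=18  'bcbbbdddbcabbacdca'
  #16 SA[16]=8  'bddaccdabbbcbbbdddbcabbacdca'
  #17 SA[17]=22  'bdddbcabbacdca'
  #18 SA[18]=4  'bdddbddaccdabbbcbbbdddbcabbacdca'
  #19 SA[19]=34  'ca'
  #20 SA[20]=0  'caabbdddbddaccdabbbcbbbdddbcabbacdca'
  #21 SA[21]=27  'cabbacdca'
  #22 SA[22]=19  'cbbbdddbcabbacdca'
  #23 SA[23]=12  'ccdabbbcbbbdddbcabbacdca'
  #24 SA[24]=13  'cdabbbcbbbdddbcabbacdca'
  #25 SA[25]=32  'cdca'
  #26 SA[26]=14  'dabbbcbbbdddbcabbacdca'
  #27 SA[27]=10  'daccdabbbcbbbdddbcabbacdca'
  #28 SA[28]=25  'dbcabbacdca'
  #29 SA[29]=7  'dbddaccdabbbcbbbdddbcabbacdca'
  #30 SA[30]=33  'dca'
  #31 SA[31]=9  'ddaccdabbbcbbbdddbcabbacdca'
  #32 SA[32]=24  'ddbcabbacdca'
  #33 SA[33]=6  'ddbddaccdabbbcbbbdddbcabbacdca'
  #34 SA[34]=23  'dddbcabbacdca'
  #35 SA[35]=5  'dddbddaccdabbbcbbbdddbcabbacdca'

[35, 1, 28, 15, 2, 11, 31, 30, 29, 16, 20, 17, 21, 3, 26, 18, 8, 22, 4, 34, 0, 27, 19, 12, 13, 32, 14, 10, 25, 7, 33, 9, 24, 6, 23, 5]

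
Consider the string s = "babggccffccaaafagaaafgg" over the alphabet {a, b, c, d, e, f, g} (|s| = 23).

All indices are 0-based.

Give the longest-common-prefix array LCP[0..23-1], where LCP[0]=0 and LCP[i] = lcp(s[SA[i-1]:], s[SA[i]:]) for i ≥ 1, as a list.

[0, 4, 2, 3, 1, 1, 2, 1, 0, 1, 0, 1, 2, 1, 0, 1, 1, 1, 0, 1, 1, 1, 2]

sorted suffixes:
  #0 SA[0]=11  'aaafagaaafgg'
  #1 SA[1]=17  'aaafgg'
  #2 SA[2]=12  'aafagaaafgg'
  #3 SA[3]=18  'aafgg'
  #4 SA[4]=1  'abggccffccaaafagaaafgg'
  #5 SA[5]=13  'afagaaafgg'
  #6 SA[6]=19  'afgg'
  #7 SA[7]=15  'agaaafgg'
  #8 SA[8]=0  'babggccffccaaafagaaafgg'
  #9 SA[9]=2  'bggccffccaaafagaaafgg'
  #10 SA[10]=10  'caaafagaaafgg'
  #11 SA[11]=9  'ccaaafagaaafgg'
  #12 SA[12]=5  'ccffccaaafagaaafgg'
  #13 SA[13]=6  'cffccaaafagaaafgg'
  #14 SA[14]=14  'fagaaafgg'
  #15 SA[15]=8  'fccaaafagaaafgg'
  #16 SA[16]=7  'ffccaaafagaaafgg'
  #17 SA[17]=20  'fgg'
  #18 SA[18]=22  'g'
  #19 SA[19]=16  'gaaafgg'
  #20 SA[20]=4  'gccffccaaafagaaafgg'
  #21 SA[21]=21  'gg'
  #22 SA[22]=3  'ggccffccaaafagaaafgg'

SA = [11, 17, 12, 18, 1, 13, 19, 15, 0, 2, 10, 9, 5, 6, 14, 8, 7, 20, 22, 16, 4, 21, 3]
i: (SA[i-1],SA[i]) lcp shared
  1: (11,17) 4 'aaaf'
  2: (17,12) 2 'aa'
  3: (12,18) 3 'aaf'
  4: (18,1) 1 'a'
  5: (1,13) 1 'a'
  6: (13,19) 2 'af'
  7: (19,15) 1 'a'
  8: (15,0) 0 ''
  9: (0,2) 1 'b'
  10: (2,10) 0 ''
  11: (10,9) 1 'c'
  12: (9,5) 2 'cc'
  13: (5,6) 1 'c'
  14: (6,14) 0 ''
  15: (14,8) 1 'f'
  16: (8,7) 1 'f'
  17: (7,20) 1 'f'
  18: (20,22) 0 ''
  19: (22,16) 1 'g'
  20: (16,4) 1 'g'
  21: (4,21) 1 'g'
  22: (21,3) 2 'gg'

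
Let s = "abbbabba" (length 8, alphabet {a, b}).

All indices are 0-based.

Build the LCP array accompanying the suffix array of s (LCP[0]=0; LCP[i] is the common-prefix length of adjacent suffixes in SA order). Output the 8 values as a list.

[0, 1, 3, 0, 2, 1, 3, 2]

sorted suffixes:
  #0 SA[0]=7  'a'
  #1 SA[1]=4  'abba'
  #2 SA[2]=0  'abbbabba'
  #3 SA[3]=6  'ba'
  #4 SA[4]=3  'babba'
  #5 SA[5]=5  'bba'
  #6 SA[6]=2  'bbabba'
  #7 SA[7]=1  'bbbabba'

SA = [7, 4, 0, 6, 3, 5, 2, 1]
i: (SA[i-1],SA[i]) lcp shared
  1: (7,4) 1 'a'
  2: (4,0) 3 'abb'
  3: (0,6) 0 ''
  4: (6,3) 2 'ba'
  5: (3,5) 1 'b'
  6: (5,2) 3 'bba'
  7: (2,1) 2 'bb'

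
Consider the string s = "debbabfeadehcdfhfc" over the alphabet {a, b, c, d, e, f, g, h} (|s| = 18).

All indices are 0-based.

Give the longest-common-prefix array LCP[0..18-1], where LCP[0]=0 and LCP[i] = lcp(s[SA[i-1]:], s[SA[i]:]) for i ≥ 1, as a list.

[0, 1, 0, 1, 1, 0, 1, 0, 2, 1, 0, 1, 1, 0, 1, 1, 0, 1]

rank | idx | suffix
   0 |   4 | abfeadehcdfhfc
   1 |   8 | adehcdfhfc
   2 |   3 | babfeadehcdfhfc
   3 |   2 | bbabfeadehcdfhfc
   4 |   5 | bfeadehcdfhfc
   5 |  17 | c
   6 |  12 | cdfhfc
   7 |   0 | debbabfeadehcdfhfc
   8 |   9 | dehcdfhfc
   9 |  13 | dfhfc
  10 |   7 | eadehcdfhfc
  11 |   1 | ebbabfeadehcdfhfc
  12 |  10 | ehcdfhfc
  13 |  16 | fc
  14 |   6 | feadehcdfhfc
  15 |  14 | fhfc
  16 |  11 | hcdfhfc
  17 |  15 | hfc

SA = [4, 8, 3, 2, 5, 17, 12, 0, 9, 13, 7, 1, 10, 16, 6, 14, 11, 15]
rank  pair      lcp
   1  s[4:],s[8:]  1  'a'
   2  s[8:],s[3:]  0  ''
   3  s[3:],s[2:]  1  'b'
   4  s[2:],s[5:]  1  'b'
   5  s[5:],s[17:]  0  ''
   6  s[17:],s[12:]  1  'c'
   7  s[12:],s[0:]  0  ''
   8  s[0:],s[9:]  2  'de'
   9  s[9:],s[13:]  1  'd'
  10  s[13:],s[7:]  0  ''
  11  s[7:],s[1:]  1  'e'
  12  s[1:],s[10:]  1  'e'
  13  s[10:],s[16:]  0  ''
  14  s[16:],s[6:]  1  'f'
  15  s[6:],s[14:]  1  'f'
  16  s[14:],s[11:]  0  ''
  17  s[11:],s[15:]  1  'h'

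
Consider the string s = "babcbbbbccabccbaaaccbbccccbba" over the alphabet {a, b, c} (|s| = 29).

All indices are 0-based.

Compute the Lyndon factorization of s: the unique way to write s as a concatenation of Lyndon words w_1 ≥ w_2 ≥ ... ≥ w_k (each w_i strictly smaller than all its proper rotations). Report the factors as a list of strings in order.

emit factor 1: 'b' (i=0, period=1)
emit factor 2: 'abcbbbbccabccb' (i=1, period=14)
emit factor 3: 'aaaccbbccccbb' (i=15, period=13)
emit factor 4: 'a' (i=28, period=1)

["b", "abcbbbbccabccb", "aaaccbbccccbb", "a"]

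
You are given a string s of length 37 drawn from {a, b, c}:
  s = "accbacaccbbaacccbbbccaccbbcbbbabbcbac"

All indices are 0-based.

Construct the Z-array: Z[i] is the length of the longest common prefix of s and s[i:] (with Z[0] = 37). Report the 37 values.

[37, 0, 0, 0, 2, 0, 4, 0, 0, 0, 0, 1, 3, 0, 0, 0, 0, 0, 0, 0, 0, 4, 0, 0, 0, 0, 0, 0, 0, 0, 1, 0, 0, 0, 0, 2, 0]

Z[0]=37
i=1: fresh scan; Z[1]=0
i=2: fresh scan; Z[2]=0
i=3: fresh scan; Z[3]=0
i=4: fresh scan; Z[4]=2 grow→box=[4,6)
i=5: min(r-i=1, Z[1]=0)=0; Z[5]=0
i=6: fresh scan; Z[6]=4 grow→box=[6,10)
i=7: min(r-i=3, Z[1]=0)=0; Z[7]=0
i=8: min(r-i=2, Z[2]=0)=0; Z[8]=0
i=9: min(r-i=1, Z[3]=0)=0; Z[9]=0
i=10: fresh scan; Z[10]=0
i=11: fresh scan; Z[11]=1 grow→box=[11,12)
i=12: fresh scan; Z[12]=3 grow→box=[12,15)
i=13: min(r-i=2, Z[1]=0)=0; Z[13]=0
i=14: min(r-i=1, Z[2]=0)=0; Z[14]=0
i=15: fresh scan; Z[15]=0
i=16: fresh scan; Z[16]=0
i=17: fresh scan; Z[17]=0
i=18: fresh scan; Z[18]=0
i=19: fresh scan; Z[19]=0
i=20: fresh scan; Z[20]=0
i=21: fresh scan; Z[21]=4 grow→box=[21,25)
i=22: min(r-i=3, Z[1]=0)=0; Z[22]=0
i=23: min(r-i=2, Z[2]=0)=0; Z[23]=0
i=24: min(r-i=1, Z[3]=0)=0; Z[24]=0
i=25: fresh scan; Z[25]=0
i=26: fresh scan; Z[26]=0
i=27: fresh scan; Z[27]=0
i=28: fresh scan; Z[28]=0
i=29: fresh scan; Z[29]=0
i=30: fresh scan; Z[30]=1 grow→box=[30,31)
i=31: fresh scan; Z[31]=0
i=32: fresh scan; Z[32]=0
i=33: fresh scan; Z[33]=0
i=34: fresh scan; Z[34]=0
i=35: fresh scan; Z[35]=2 grow→box=[35,37)
i=36: min(r-i=1, Z[1]=0)=0; Z[36]=0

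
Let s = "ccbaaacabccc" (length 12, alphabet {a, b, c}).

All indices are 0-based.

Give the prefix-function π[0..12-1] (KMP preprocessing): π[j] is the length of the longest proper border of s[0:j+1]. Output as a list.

π[0] = 0
j=1 s[j]='c': π[1]=1 (border 'c')
j=2 s[j]='b': k: 1→0; π[2]=0 (border '')
j=3 s[j]='a': π[3]=0 (border '')
j=4 s[j]='a': π[4]=0 (border '')
j=5 s[j]='a': π[5]=0 (border '')
j=6 s[j]='c': π[6]=1 (border 'c')
j=7 s[j]='a': k: 1→0; π[7]=0 (border '')
j=8 s[j]='b': π[8]=0 (border '')
j=9 s[j]='c': π[9]=1 (border 'c')
j=10 s[j]='c': π[10]=2 (border 'cc')
j=11 s[j]='c': k: 2→1; π[11]=2 (border 'cc')

[0, 1, 0, 0, 0, 0, 1, 0, 0, 1, 2, 2]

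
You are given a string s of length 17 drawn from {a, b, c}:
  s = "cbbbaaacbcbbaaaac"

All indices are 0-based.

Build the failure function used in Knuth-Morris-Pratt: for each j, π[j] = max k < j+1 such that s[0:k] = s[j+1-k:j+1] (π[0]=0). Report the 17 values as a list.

[0, 0, 0, 0, 0, 0, 0, 1, 2, 1, 2, 3, 0, 0, 0, 0, 1]

π[0] = 0
j=1 s[j]='b': π[1]=0 (border '')
j=2 s[j]='b': π[2]=0 (border '')
j=3 s[j]='b': π[3]=0 (border '')
j=4 s[j]='a': π[4]=0 (border '')
j=5 s[j]='a': π[5]=0 (border '')
j=6 s[j]='a': π[6]=0 (border '')
j=7 s[j]='c': π[7]=1 (border 'c')
j=8 s[j]='b': π[8]=2 (border 'cb')
j=9 s[j]='c': k: 2→0; π[9]=1 (border 'c')
j=10 s[j]='b': π[10]=2 (border 'cb')
j=11 s[j]='b': π[11]=3 (border 'cbb')
j=12 s[j]='a': k: 3→0; π[12]=0 (border '')
j=13 s[j]='a': π[13]=0 (border '')
j=14 s[j]='a': π[14]=0 (border '')
j=15 s[j]='a': π[15]=0 (border '')
j=16 s[j]='c': π[16]=1 (border 'c')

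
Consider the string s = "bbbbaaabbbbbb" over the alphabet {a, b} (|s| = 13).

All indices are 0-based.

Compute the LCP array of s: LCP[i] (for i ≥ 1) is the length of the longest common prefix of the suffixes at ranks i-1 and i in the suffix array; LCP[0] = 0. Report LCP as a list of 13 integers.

rank→(start, suffix):
  0 → (4, 'aaabbbbbb')
  1 → (5, 'aabbbbbb')
  2 → (6, 'abbbbbb')
  3 → (12, 'b')
  4 → (3, 'baaabbbbbb')
  5 → (11, 'bb')
  6 → (2, 'bbaaabbbbbb')
  7 → (10, 'bbb')
  8 → (1, 'bbbaaabbbbbb')
  9 → (9, 'bbbb')
  10 → (0, 'bbbbaaabbbbbb')
  11 → (8, 'bbbbb')
  12 → (7, 'bbbbbb')

SA = [4, 5, 6, 12, 3, 11, 2, 10, 1, 9, 0, 8, 7]
[i] adj suffixes → lcp
  [1] 4/5 → 2 ('aa')
  [2] 5/6 → 1 ('a')
  [3] 6/12 → 0 ('')
  [4] 12/3 → 1 ('b')
  [5] 3/11 → 1 ('b')
  [6] 11/2 → 2 ('bb')
  [7] 2/10 → 2 ('bb')
  [8] 10/1 → 3 ('bbb')
  [9] 1/9 → 3 ('bbb')
  [10] 9/0 → 4 ('bbbb')
  [11] 0/8 → 4 ('bbbb')
  [12] 8/7 → 5 ('bbbbb')

[0, 2, 1, 0, 1, 1, 2, 2, 3, 3, 4, 4, 5]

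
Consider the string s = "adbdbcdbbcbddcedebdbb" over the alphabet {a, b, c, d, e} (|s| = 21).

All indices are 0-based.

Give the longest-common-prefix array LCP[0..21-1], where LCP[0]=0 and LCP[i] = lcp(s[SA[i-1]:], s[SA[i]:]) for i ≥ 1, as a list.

rank | idx | suffix
   0 |   0 | adbdbcdbbcbddcedebdbb
   1 |  20 | b
   2 |  19 | bb
   3 |   7 | bbcbddcedebdbb
   4 |   8 | bcbddcedebdbb
   5 |   4 | bcdbbcbddcedebdbb
   6 |  17 | bdbb
   7 |   2 | bdbcdbbcbddcedebdbb
   8 |  10 | bddcedebdbb
   9 |   9 | cbddcedebdbb
  10 |   5 | cdbbcbddcedebdbb
  11 |  13 | cedebdbb
  12 |  18 | dbb
  13 |   6 | dbbcbddcedebdbb
  14 |   3 | dbcdbbcbddcedebdbb
  15 |   1 | dbdbcdbbcbddcedebdbb
  16 |  12 | dcedebdbb
  17 |  11 | ddcedebdbb
  18 |  15 | debdbb
  19 |  16 | ebdbb
  20 |  14 | edebdbb

SA = [0, 20, 19, 7, 8, 4, 17, 2, 10, 9, 5, 13, 18, 6, 3, 1, 12, 11, 15, 16, 14]
[i] adj suffixes → lcp
  [1] 0/20 → 0 ('')
  [2] 20/19 → 1 ('b')
  [3] 19/7 → 2 ('bb')
  [4] 7/8 → 1 ('b')
  [5] 8/4 → 2 ('bc')
  [6] 4/17 → 1 ('b')
  [7] 17/2 → 3 ('bdb')
  [8] 2/10 → 2 ('bd')
  [9] 10/9 → 0 ('')
  [10] 9/5 → 1 ('c')
  [11] 5/13 → 1 ('c')
  [12] 13/18 → 0 ('')
  [13] 18/6 → 3 ('dbb')
  [14] 6/3 → 2 ('db')
  [15] 3/1 → 2 ('db')
  [16] 1/12 → 1 ('d')
  [17] 12/11 → 1 ('d')
  [18] 11/15 → 1 ('d')
  [19] 15/16 → 0 ('')
  [20] 16/14 → 1 ('e')

[0, 0, 1, 2, 1, 2, 1, 3, 2, 0, 1, 1, 0, 3, 2, 2, 1, 1, 1, 0, 1]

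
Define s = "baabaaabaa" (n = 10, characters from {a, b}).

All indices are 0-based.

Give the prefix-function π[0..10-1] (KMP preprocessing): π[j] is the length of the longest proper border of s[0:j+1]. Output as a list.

[0, 0, 0, 1, 2, 3, 0, 1, 2, 3]

π[0] = 0
j=1 s[j]='a': π[1]=0 (border '')
j=2 s[j]='a': π[2]=0 (border '')
j=3 s[j]='b': π[3]=1 (border 'b')
j=4 s[j]='a': π[4]=2 (border 'ba')
j=5 s[j]='a': π[5]=3 (border 'baa')
j=6 s[j]='a': k: 3→0; π[6]=0 (border '')
j=7 s[j]='b': π[7]=1 (border 'b')
j=8 s[j]='a': π[8]=2 (border 'ba')
j=9 s[j]='a': π[9]=3 (border 'baa')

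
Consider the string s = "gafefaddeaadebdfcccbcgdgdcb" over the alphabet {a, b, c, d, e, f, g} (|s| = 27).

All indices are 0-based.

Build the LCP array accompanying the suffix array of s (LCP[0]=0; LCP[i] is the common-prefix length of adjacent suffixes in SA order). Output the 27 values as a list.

[0, 1, 2, 1, 0, 1, 1, 0, 2, 1, 2, 1, 0, 1, 1, 2, 1, 1, 0, 1, 1, 0, 1, 1, 0, 1, 2]

sorted suffixes:
  #0 SA[0]=9  'aadebdfcccbcgdgdcb'
  #1 SA[1]=5  'addeaadebdfcccbcgdgdcb'
  #2 SA[2]=10  'adebdfcccbcgdgdcb'
  #3 SA[3]=1  'afefaddeaadebdfcccbcgdgdcb'
  #4 SA[4]=26  'b'
  #5 SA[5]=19  'bcgdgdcb'
  #6 SA[6]=13  'bdfcccbcgdgdcb'
  #7 SA[7]=25  'cb'
  #8 SA[8]=18  'cbcgdgdcb'
  #9 SA[9]=17  'ccbcgdgdcb'
  #10 SA[10]=16  'cccbcgdgdcb'
  #11 SA[11]=20  'cgdgdcb'
  #12 SA[12]=24  'dcb'
  #13 SA[13]=6  'ddeaadebdfcccbcgdgdcb'
  #14 SA[14]=7  'deaadebdfcccbcgdgdcb'
  #15 SA[15]=11  'debdfcccbcgdgdcb'
  #16 SA[16]=14  'dfcccbcgdgdcb'
  #17 SA[17]=22  'dgdcb'
  #18 SA[18]=8  'eaadebdfcccbcgdgdcb'
  #19 SA[19]=12  'ebdfcccbcgdgdcb'
  #20 SA[20]=3  'efaddeaadebdfcccbcgdgdcb'
  #21 SA[21]=4  'faddeaadebdfcccbcgdgdcb'
  #22 SA[22]=15  'fcccbcgdgdcb'
  #23 SA[23]=2  'fefaddeaadebdfcccbcgdgdcb'
  #24 SA[24]=0  'gafefaddeaadebdfcccbcgdgdcb'
  #25 SA[25]=23  'gdcb'
  #26 SA[26]=21  'gdgdcb'

SA = [9, 5, 10, 1, 26, 19, 13, 25, 18, 17, 16, 20, 24, 6, 7, 11, 14, 22, 8, 12, 3, 4, 15, 2, 0, 23, 21]
rank  pair      lcp
   1  s[9:],s[5:]  1  'a'
   2  s[5:],s[10:]  2  'ad'
   3  s[10:],s[1:]  1  'a'
   4  s[1:],s[26:]  0  ''
   5  s[26:],s[19:]  1  'b'
   6  s[19:],s[13:]  1  'b'
   7  s[13:],s[25:]  0  ''
   8  s[25:],s[18:]  2  'cb'
   9  s[18:],s[17:]  1  'c'
  10  s[17:],s[16:]  2  'cc'
  11  s[16:],s[20:]  1  'c'
  12  s[20:],s[24:]  0  ''
  13  s[24:],s[6:]  1  'd'
  14  s[6:],s[7:]  1  'd'
  15  s[7:],s[11:]  2  'de'
  16  s[11:],s[14:]  1  'd'
  17  s[14:],s[22:]  1  'd'
  18  s[22:],s[8:]  0  ''
  19  s[8:],s[12:]  1  'e'
  20  s[12:],s[3:]  1  'e'
  21  s[3:],s[4:]  0  ''
  22  s[4:],s[15:]  1  'f'
  23  s[15:],s[2:]  1  'f'
  24  s[2:],s[0:]  0  ''
  25  s[0:],s[23:]  1  'g'
  26  s[23:],s[21:]  2  'gd'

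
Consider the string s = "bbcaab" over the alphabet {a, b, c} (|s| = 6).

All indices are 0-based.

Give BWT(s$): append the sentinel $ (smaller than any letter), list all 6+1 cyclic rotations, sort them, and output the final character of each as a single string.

rank  rotation last
    0  $bbcaab  b
    1  aab$bbc  c
    2  ab$bbca  a
    3  b$bbcaa  a
    4  bbcaab$  $
    5  bcaab$b  b
    6  caab$bb  b

bcaa$bb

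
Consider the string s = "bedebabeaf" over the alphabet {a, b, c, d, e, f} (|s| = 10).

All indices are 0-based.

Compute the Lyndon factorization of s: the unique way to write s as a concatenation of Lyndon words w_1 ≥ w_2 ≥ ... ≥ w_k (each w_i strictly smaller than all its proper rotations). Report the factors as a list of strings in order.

emit factor 1: 'bede' (i=0, period=4)
emit factor 2: 'b' (i=4, period=1)
emit factor 3: 'abeaf' (i=5, period=5)

["bede", "b", "abeaf"]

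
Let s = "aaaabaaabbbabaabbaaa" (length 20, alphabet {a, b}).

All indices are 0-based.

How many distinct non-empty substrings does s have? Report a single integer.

163

rank→(start, suffix):
  0 → (19, 'a')
  1 → (18, 'aa')
  2 → (17, 'aaa')
  3 → (0, 'aaaabaaabbbabaabbaaa')
  4 → (1, 'aaabaaabbbabaabbaaa')
  5 → (5, 'aaabbbabaabbaaa')
  6 → (2, 'aabaaabbbabaabbaaa')
  7 → (13, 'aabbaaa')
  8 → (6, 'aabbbabaabbaaa')
  9 → (3, 'abaaabbbabaabbaaa')
  10 → (11, 'abaabbaaa')
  11 → (14, 'abbaaa')
  12 → (7, 'abbbabaabbaaa')
  13 → (16, 'baaa')
  14 → (4, 'baaabbbabaabbaaa')
  15 → (12, 'baabbaaa')
  16 → (10, 'babaabbaaa')
  17 → (15, 'bbaaa')
  18 → (9, 'bbabaabbaaa')
  19 → (8, 'bbbabaabbaaa')

SA = [19, 18, 17, 0, 1, 5, 2, 13, 6, 3, 11, 14, 7, 16, 4, 12, 10, 15, 9, 8]
[i] adj suffixes → lcp
  [1] 19/18 → 1 ('a')
  [2] 18/17 → 2 ('aa')
  [3] 17/0 → 3 ('aaa')
  [4] 0/1 → 3 ('aaa')
  [5] 1/5 → 4 ('aaab')
  [6] 5/2 → 2 ('aa')
  [7] 2/13 → 3 ('aab')
  [8] 13/6 → 4 ('aabb')
  [9] 6/3 → 1 ('a')
  [10] 3/11 → 4 ('abaa')
  [11] 11/14 → 2 ('ab')
  [12] 14/7 → 3 ('abb')
  [13] 7/16 → 0 ('')
  [14] 16/4 → 4 ('baaa')
  [15] 4/12 → 3 ('baa')
  [16] 12/10 → 2 ('ba')
  [17] 10/15 → 1 ('b')
  [18] 15/9 → 3 ('bba')
  [19] 9/8 → 2 ('bb')

n(n+1)/2 = 20·21/2 = 210
Σ LCP = 0 + 1 + 2 + 3 + 3 + 4 + 2 + 3 + 4 + 1 + 4 + 2 + 3 + 0 + 4 + 3 + 2 + 1 + 3 + 2 = 47
distinct = 210 − 47 = 163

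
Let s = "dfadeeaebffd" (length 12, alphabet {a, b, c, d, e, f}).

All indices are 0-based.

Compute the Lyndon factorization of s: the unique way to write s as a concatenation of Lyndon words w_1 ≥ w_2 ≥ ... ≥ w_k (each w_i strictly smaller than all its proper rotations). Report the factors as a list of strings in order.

emit factor 1: 'df' (i=0, period=2)
emit factor 2: 'adeeaebffd' (i=2, period=10)

["df", "adeeaebffd"]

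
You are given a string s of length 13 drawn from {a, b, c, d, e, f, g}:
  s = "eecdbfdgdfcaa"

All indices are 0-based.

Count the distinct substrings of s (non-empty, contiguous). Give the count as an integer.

85

rank→(start, suffix):
  0 → (12, 'a')
  1 → (11, 'aa')
  2 → (4, 'bfdgdfcaa')
  3 → (10, 'caa')
  4 → (2, 'cdbfdgdfcaa')
  5 → (3, 'dbfdgdfcaa')
  6 → (8, 'dfcaa')
  7 → (6, 'dgdfcaa')
  8 → (1, 'ecdbfdgdfcaa')
  9 → (0, 'eecdbfdgdfcaa')
  10 → (9, 'fcaa')
  11 → (5, 'fdgdfcaa')
  12 → (7, 'gdfcaa')

SA = [12, 11, 4, 10, 2, 3, 8, 6, 1, 0, 9, 5, 7]
[i] adj suffixes → lcp
  [1] 12/11 → 1 ('a')
  [2] 11/4 → 0 ('')
  [3] 4/10 → 0 ('')
  [4] 10/2 → 1 ('c')
  [5] 2/3 → 0 ('')
  [6] 3/8 → 1 ('d')
  [7] 8/6 → 1 ('d')
  [8] 6/1 → 0 ('')
  [9] 1/0 → 1 ('e')
  [10] 0/9 → 0 ('')
  [11] 9/5 → 1 ('f')
  [12] 5/7 → 0 ('')

n(n+1)/2 = 13·14/2 = 91
Σ LCP = 0 + 1 + 0 + 0 + 1 + 0 + 1 + 1 + 0 + 1 + 0 + 1 + 0 = 6
distinct = 91 − 6 = 85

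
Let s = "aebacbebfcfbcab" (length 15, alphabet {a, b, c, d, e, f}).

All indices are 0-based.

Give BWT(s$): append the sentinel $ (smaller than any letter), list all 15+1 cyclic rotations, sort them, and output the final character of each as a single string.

rank  rotation          last
    0  $aebacbebfcfbcab  b
    1  ab$aebacbebfcfbc  c
    2  acbebfcfbcab$aeb  b
    3  aebacbebfcfbcab$  $
    4  b$aebacbebfcfbca  a
    5  bacbebfcfbcab$ae  e
    6  bcab$aebacbebfcf  f
    7  bebfcfbcab$aebac  c
    8  bfcfbcab$aebacbe  e
    9  cab$aebacbebfcfb  b
   10  cbebfcfbcab$aeba  a
   11  cfbcab$aebacbebf  f
   12  ebacbebfcfbcab$a  a
   13  ebfcfbcab$aebacb  b
   14  fbcab$aebacbebfc  c
   15  fcfbcab$aebacbeb  b

bcb$aefcebafabcb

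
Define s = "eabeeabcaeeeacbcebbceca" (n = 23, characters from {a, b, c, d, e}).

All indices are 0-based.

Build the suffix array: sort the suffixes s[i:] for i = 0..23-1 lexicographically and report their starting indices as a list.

[22, 5, 1, 12, 8, 17, 6, 14, 18, 2, 21, 7, 13, 15, 19, 4, 0, 11, 16, 20, 3, 10, 9]

rank | idx | suffix
   0 |  22 | a
   1 |   5 | abcaeeeacbcebbceca
   2 |   1 | abeeabcaeeeacbcebbceca
   3 |  12 | acbcebbceca
   4 |   8 | aeeeacbcebbceca
   5 |  17 | bbceca
   6 |   6 | bcaeeeacbcebbceca
   7 |  14 | bcebbceca
   8 |  18 | bceca
   9 |   2 | beeabcaeeeacbcebbceca
  10 |  21 | ca
  11 |   7 | caeeeacbcebbceca
  12 |  13 | cbcebbceca
  13 |  15 | cebbceca
  14 |  19 | ceca
  15 |   4 | eabcaeeeacbcebbceca
  16 |   0 | eabeeabcaeeeacbcebbceca
  17 |  11 | eacbcebbceca
  18 |  16 | ebbceca
  19 |  20 | eca
  20 |   3 | eeabcaeeeacbcebbceca
  21 |  10 | eeacbcebbceca
  22 |   9 | eeeacbcebbceca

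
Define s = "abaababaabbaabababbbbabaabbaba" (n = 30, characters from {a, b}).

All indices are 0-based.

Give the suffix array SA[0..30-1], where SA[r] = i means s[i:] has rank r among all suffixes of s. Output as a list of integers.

[29, 2, 11, 7, 23, 27, 0, 5, 21, 3, 12, 14, 8, 24, 16, 28, 1, 10, 6, 22, 26, 4, 20, 13, 15, 9, 25, 19, 18, 17]

sorted suffixes:
  #0 SA[0]=29  'a'
  #1 SA[1]=2  'aababaabbaabababbbbabaabbaba'
  #2 SA[2]=11  'aabababbbbabaabbaba'
  #3 SA[3]=7  'aabbaabababbbbabaabbaba'
  #4 SA[4]=23  'aabbaba'
  #5 SA[5]=27  'aba'
  #6 SA[6]=0  'abaababaabbaabababbbbabaabbaba'
  #7 SA[7]=5  'abaabbaabababbbbabaabbaba'
  #8 SA[8]=21  'abaabbaba'
  #9 SA[9]=3  'ababaabbaabababbbbabaabbaba'
  #10 SA[10]=12  'abababbbbabaabbaba'
  #11 SA[11]=14  'ababbbbabaabbaba'
  #12 SA[12]=8  'abbaabababbbbabaabbaba'
  #13 SA[13]=24  'abbaba'
  #14 SA[14]=16  'abbbbabaabbaba'
  #15 SA[15]=28  'ba'
  #16 SA[16]=1  'baababaabbaabababbbbabaabbaba'
  #17 SA[17]=10  'baabababbbbabaabbaba'
  #18 SA[18]=6  'baabbaabababbbbabaabbaba'
  #19 SA[19]=22  'baabbaba'
  #20 SA[20]=26  'baba'
  #21 SA[21]=4  'babaabbaabababbbbabaabbaba'
  #22 SA[22]=20  'babaabbaba'
  #23 SA[23]=13  'bababbbbabaabbaba'
  #24 SA[24]=15  'babbbbabaabbaba'
  #25 SA[25]=9  'bbaabababbbbabaabbaba'
  #26 SA[26]=25  'bbaba'
  #27 SA[27]=19  'bbabaabbaba'
  #28 SA[28]=18  'bbbabaabbaba'
  #29 SA[29]=17  'bbbbabaabbaba'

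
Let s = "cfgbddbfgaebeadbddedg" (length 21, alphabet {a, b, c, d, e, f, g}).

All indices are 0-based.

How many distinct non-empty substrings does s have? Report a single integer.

212

sorted suffixes:
  #0 SA[0]=13  'adbddedg'
  #1 SA[1]=9  'aebeadbddedg'
  #2 SA[2]=3  'bddbfgaebeadbddedg'
  #3 SA[3]=15  'bddedg'
  #4 SA[4]=11  'beadbddedg'
  #5 SA[5]=6  'bfgaebeadbddedg'
  #6 SA[6]=0  'cfgbddbfgaebeadbddedg'
  #7 SA[7]=14  'dbddedg'
  #8 SA[8]=5  'dbfgaebeadbddedg'
  #9 SA[9]=4  'ddbfgaebeadbddedg'
  #10 SA[10]=16  'ddedg'
  #11 SA[11]=17  'dedg'
  #12 SA[12]=19  'dg'
  #13 SA[13]=12  'eadbddedg'
  #14 SA[14]=10  'ebeadbddedg'
  #15 SA[15]=18  'edg'
  #16 SA[16]=7  'fgaebeadbddedg'
  #17 SA[17]=1  'fgbddbfgaebeadbddedg'
  #18 SA[18]=20  'g'
  #19 SA[19]=8  'gaebeadbddedg'
  #20 SA[20]=2  'gbddbfgaebeadbddedg'

SA = [13, 9, 3, 15, 11, 6, 0, 14, 5, 4, 16, 17, 19, 12, 10, 18, 7, 1, 20, 8, 2]
i: (SA[i-1],SA[i]) lcp shared
  1: (13,9) 1 'a'
  2: (9,3) 0 ''
  3: (3,15) 3 'bdd'
  4: (15,11) 1 'b'
  5: (11,6) 1 'b'
  6: (6,0) 0 ''
  7: (0,14) 0 ''
  8: (14,5) 2 'db'
  9: (5,4) 1 'd'
  10: (4,16) 2 'dd'
  11: (16,17) 1 'd'
  12: (17,19) 1 'd'
  13: (19,12) 0 ''
  14: (12,10) 1 'e'
  15: (10,18) 1 'e'
  16: (18,7) 0 ''
  17: (7,1) 2 'fg'
  18: (1,20) 0 ''
  19: (20,8) 1 'g'
  20: (8,2) 1 'g'

n(n+1)/2 = 21·22/2 = 231
Σ LCP = 0 + 1 + 0 + 3 + 1 + 1 + 0 + 0 + 2 + 1 + 2 + 1 + 1 + 0 + 1 + 1 + 0 + 2 + 0 + 1 + 1 = 19
distinct = 231 − 19 = 212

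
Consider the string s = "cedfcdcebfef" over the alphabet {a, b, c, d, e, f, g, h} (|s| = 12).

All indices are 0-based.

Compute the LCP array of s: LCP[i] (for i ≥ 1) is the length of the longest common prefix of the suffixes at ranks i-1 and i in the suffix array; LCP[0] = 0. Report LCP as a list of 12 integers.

sorted suffixes:
  #0 SA[0]=8  'bfef'
  #1 SA[1]=4  'cdcebfef'
  #2 SA[2]=6  'cebfef'
  #3 SA[3]=0  'cedfcdcebfef'
  #4 SA[4]=5  'dcebfef'
  #5 SA[5]=2  'dfcdcebfef'
  #6 SA[6]=7  'ebfef'
  #7 SA[7]=1  'edfcdcebfef'
  #8 SA[8]=10  'ef'
  #9 SA[9]=11  'f'
  #10 SA[10]=3  'fcdcebfef'
  #11 SA[11]=9  'fef'

SA = [8, 4, 6, 0, 5, 2, 7, 1, 10, 11, 3, 9]
rank  pair      lcp
   1  s[8:],s[4:]  0  ''
   2  s[4:],s[6:]  1  'c'
   3  s[6:],s[0:]  2  'ce'
   4  s[0:],s[5:]  0  ''
   5  s[5:],s[2:]  1  'd'
   6  s[2:],s[7:]  0  ''
   7  s[7:],s[1:]  1  'e'
   8  s[1:],s[10:]  1  'e'
   9  s[10:],s[11:]  0  ''
  10  s[11:],s[3:]  1  'f'
  11  s[3:],s[9:]  1  'f'

[0, 0, 1, 2, 0, 1, 0, 1, 1, 0, 1, 1]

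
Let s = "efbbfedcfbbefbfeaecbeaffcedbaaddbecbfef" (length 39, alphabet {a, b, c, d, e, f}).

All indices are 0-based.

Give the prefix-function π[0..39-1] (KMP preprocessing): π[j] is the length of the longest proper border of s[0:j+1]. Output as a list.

[0, 0, 0, 0, 0, 1, 0, 0, 0, 0, 0, 1, 2, 3, 0, 1, 0, 1, 0, 0, 1, 0, 0, 0, 0, 1, 0, 0, 0, 0, 0, 0, 0, 1, 0, 0, 0, 1, 2]

π[0] = 0
j=1 s[j]='f': π[1]=0 (border '')
j=2 s[j]='b': π[2]=0 (border '')
j=3 s[j]='b': π[3]=0 (border '')
j=4 s[j]='f': π[4]=0 (border '')
j=5 s[j]='e': π[5]=1 (border 'e')
j=6 s[j]='d': k: 1→0; π[6]=0 (border '')
j=7 s[j]='c': π[7]=0 (border '')
j=8 s[j]='f': π[8]=0 (border '')
j=9 s[j]='b': π[9]=0 (border '')
j=10 s[j]='b': π[10]=0 (border '')
j=11 s[j]='e': π[11]=1 (border 'e')
j=12 s[j]='f': π[12]=2 (border 'ef')
j=13 s[j]='b': π[13]=3 (border 'efb')
j=14 s[j]='f': k: 3→0; π[14]=0 (border '')
j=15 s[j]='e': π[15]=1 (border 'e')
j=16 s[j]='a': k: 1→0; π[16]=0 (border '')
j=17 s[j]='e': π[17]=1 (border 'e')
j=18 s[j]='c': k: 1→0; π[18]=0 (border '')
j=19 s[j]='b': π[19]=0 (border '')
j=20 s[j]='e': π[20]=1 (border 'e')
j=21 s[j]='a': k: 1→0; π[21]=0 (border '')
j=22 s[j]='f': π[22]=0 (border '')
j=23 s[j]='f': π[23]=0 (border '')
j=24 s[j]='c': π[24]=0 (border '')
j=25 s[j]='e': π[25]=1 (border 'e')
j=26 s[j]='d': k: 1→0; π[26]=0 (border '')
j=27 s[j]='b': π[27]=0 (border '')
j=28 s[j]='a': π[28]=0 (border '')
j=29 s[j]='a': π[29]=0 (border '')
j=30 s[j]='d': π[30]=0 (border '')
j=31 s[j]='d': π[31]=0 (border '')
j=32 s[j]='b': π[32]=0 (border '')
j=33 s[j]='e': π[33]=1 (border 'e')
j=34 s[j]='c': k: 1→0; π[34]=0 (border '')
j=35 s[j]='b': π[35]=0 (border '')
j=36 s[j]='f': π[36]=0 (border '')
j=37 s[j]='e': π[37]=1 (border 'e')
j=38 s[j]='f': π[38]=2 (border 'ef')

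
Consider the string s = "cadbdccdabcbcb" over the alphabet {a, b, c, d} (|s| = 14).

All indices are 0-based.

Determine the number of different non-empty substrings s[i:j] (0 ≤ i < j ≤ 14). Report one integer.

sorted suffixes:
  #0 SA[0]=8  'abcbcb'
  #1 SA[1]=1  'adbdccdabcbcb'
  #2 SA[2]=13  'b'
  #3 SA[3]=11  'bcb'
  #4 SA[4]=9  'bcbcb'
  #5 SA[5]=3  'bdccdabcbcb'
  #6 SA[6]=0  'cadbdccdabcbcb'
  #7 SA[7]=12  'cb'
  #8 SA[8]=10  'cbcb'
  #9 SA[9]=5  'ccdabcbcb'
  #10 SA[10]=6  'cdabcbcb'
  #11 SA[11]=7  'dabcbcb'
  #12 SA[12]=2  'dbdccdabcbcb'
  #13 SA[13]=4  'dccdabcbcb'

SA = [8, 1, 13, 11, 9, 3, 0, 12, 10, 5, 6, 7, 2, 4]
i: (SA[i-1],SA[i]) lcp shared
  1: (8,1) 1 'a'
  2: (1,13) 0 ''
  3: (13,11) 1 'b'
  4: (11,9) 3 'bcb'
  5: (9,3) 1 'b'
  6: (3,0) 0 ''
  7: (0,12) 1 'c'
  8: (12,10) 2 'cb'
  9: (10,5) 1 'c'
  10: (5,6) 1 'c'
  11: (6,7) 0 ''
  12: (7,2) 1 'd'
  13: (2,4) 1 'd'

n(n+1)/2 = 14·15/2 = 105
Σ LCP = 0 + 1 + 0 + 1 + 3 + 1 + 0 + 1 + 2 + 1 + 1 + 0 + 1 + 1 = 13
distinct = 105 − 13 = 92

92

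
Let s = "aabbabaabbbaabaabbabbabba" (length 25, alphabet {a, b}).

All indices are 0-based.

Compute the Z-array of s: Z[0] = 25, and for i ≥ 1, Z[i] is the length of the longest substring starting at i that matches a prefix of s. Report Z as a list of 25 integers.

Z[0]=25
i=1: outside box; Z[1]=1 grow→box=[1,2)
i=2: outside box; Z[2]=0
i=3: outside box; Z[3]=0
i=4: outside box; Z[4]=1 grow→box=[4,5)
i=5: outside box; Z[5]=0
i=6: outside box; Z[6]=4 grow→box=[6,10)
i=7: min(r-i=3, Z[1]=1)=1; Z[7]=1
i=8: min(r-i=2, Z[2]=0)=0; Z[8]=0
i=9: min(r-i=1, Z[3]=0)=0; Z[9]=0
i=10: outside box; Z[10]=0
i=11: outside box; Z[11]=3 grow→box=[11,14)
i=12: min(r-i=2, Z[1]=1)=1; Z[12]=1
i=13: min(r-i=1, Z[2]=0)=0; Z[13]=0
i=14: outside box; Z[14]=6 grow→box=[14,20)
i=15: min(r-i=5, Z[1]=1)=1; Z[15]=1
i=16: min(r-i=4, Z[2]=0)=0; Z[16]=0
i=17: min(r-i=3, Z[3]=0)=0; Z[17]=0
i=18: min(r-i=2, Z[4]=1)=1; Z[18]=1
i=19: min(r-i=1, Z[5]=0)=0; Z[19]=0
i=20: outside box; Z[20]=0
i=21: outside box; Z[21]=1 grow→box=[21,22)
i=22: outside box; Z[22]=0
i=23: outside box; Z[23]=0
i=24: outside box; Z[24]=1 grow→box=[24,25)

[25, 1, 0, 0, 1, 0, 4, 1, 0, 0, 0, 3, 1, 0, 6, 1, 0, 0, 1, 0, 0, 1, 0, 0, 1]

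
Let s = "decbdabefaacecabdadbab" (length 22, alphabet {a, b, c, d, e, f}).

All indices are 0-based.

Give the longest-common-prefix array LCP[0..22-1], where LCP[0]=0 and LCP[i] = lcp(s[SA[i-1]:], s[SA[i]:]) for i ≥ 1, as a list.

[0, 1, 2, 2, 1, 1, 0, 1, 1, 3, 1, 0, 1, 1, 0, 2, 1, 1, 0, 2, 1, 0]

rank→(start, suffix):
  0 → (9, 'aacecabdadbab')
  1 → (20, 'ab')
  2 → (14, 'abdadbab')
  3 → (5, 'abefaacecabdadbab')
  4 → (10, 'acecabdadbab')
  5 → (17, 'adbab')
  6 → (21, 'b')
  7 → (19, 'bab')
  8 → (3, 'bdabefaacecabdadbab')
  9 → (15, 'bdadbab')
  10 → (6, 'befaacecabdadbab')
  11 → (13, 'cabdadbab')
  12 → (2, 'cbdabefaacecabdadbab')
  13 → (11, 'cecabdadbab')
  14 → (4, 'dabefaacecabdadbab')
  15 → (16, 'dadbab')
  16 → (18, 'dbab')
  17 → (0, 'decbdabefaacecabdadbab')
  18 → (12, 'ecabdadbab')
  19 → (1, 'ecbdabefaacecabdadbab')
  20 → (7, 'efaacecabdadbab')
  21 → (8, 'faacecabdadbab')

SA = [9, 20, 14, 5, 10, 17, 21, 19, 3, 15, 6, 13, 2, 11, 4, 16, 18, 0, 12, 1, 7, 8]
rank  pair      lcp
   1  s[9:],s[20:]  1  'a'
   2  s[20:],s[14:]  2  'ab'
   3  s[14:],s[5:]  2  'ab'
   4  s[5:],s[10:]  1  'a'
   5  s[10:],s[17:]  1  'a'
   6  s[17:],s[21:]  0  ''
   7  s[21:],s[19:]  1  'b'
   8  s[19:],s[3:]  1  'b'
   9  s[3:],s[15:]  3  'bda'
  10  s[15:],s[6:]  1  'b'
  11  s[6:],s[13:]  0  ''
  12  s[13:],s[2:]  1  'c'
  13  s[2:],s[11:]  1  'c'
  14  s[11:],s[4:]  0  ''
  15  s[4:],s[16:]  2  'da'
  16  s[16:],s[18:]  1  'd'
  17  s[18:],s[0:]  1  'd'
  18  s[0:],s[12:]  0  ''
  19  s[12:],s[1:]  2  'ec'
  20  s[1:],s[7:]  1  'e'
  21  s[7:],s[8:]  0  ''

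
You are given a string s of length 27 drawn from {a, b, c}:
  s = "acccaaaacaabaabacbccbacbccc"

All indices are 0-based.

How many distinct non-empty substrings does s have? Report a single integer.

320

sorted suffixes:
  #0 SA[0]=4  'aaaacaabaabacbccbacbccc'
  #1 SA[1]=5  'aaacaabaabacbccbacbccc'
  #2 SA[2]=9  'aabaabacbccbacbccc'
  #3 SA[3]=12  'aabacbccbacbccc'
  #4 SA[4]=6  'aacaabaabacbccbacbccc'
  #5 SA[5]=10  'abaabacbccbacbccc'
  #6 SA[6]=13  'abacbccbacbccc'
  #7 SA[7]=7  'acaabaabacbccbacbccc'
  #8 SA[8]=15  'acbccbacbccc'
  #9 SA[9]=21  'acbccc'
  #10 SA[10]=0  'acccaaaacaabaabacbccbacbccc'
  #11 SA[11]=11  'baabacbccbacbccc'
  #12 SA[12]=14  'bacbccbacbccc'
  #13 SA[13]=20  'bacbccc'
  #14 SA[14]=17  'bccbacbccc'
  #15 SA[15]=23  'bccc'
  #16 SA[16]=26  'c'
  #17 SA[17]=3  'caaaacaabaabacbccbacbccc'
  #18 SA[18]=8  'caabaabacbccbacbccc'
  #19 SA[19]=19  'cbacbccc'
  #20 SA[20]=16  'cbccbacbccc'
  #21 SA[21]=22  'cbccc'
  #22 SA[22]=25  'cc'
  #23 SA[23]=2  'ccaaaacaabaabacbccbacbccc'
  #24 SA[24]=18  'ccbacbccc'
  #25 SA[25]=24  'ccc'
  #26 SA[26]=1  'cccaaaacaabaabacbccbacbccc'

SA = [4, 5, 9, 12, 6, 10, 13, 7, 15, 21, 0, 11, 14, 20, 17, 23, 26, 3, 8, 19, 16, 22, 25, 2, 18, 24, 1]
[i] adj suffixes → lcp
  [1] 4/5 → 3 ('aaa')
  [2] 5/9 → 2 ('aa')
  [3] 9/12 → 4 ('aaba')
  [4] 12/6 → 2 ('aa')
  [5] 6/10 → 1 ('a')
  [6] 10/13 → 3 ('aba')
  [7] 13/7 → 1 ('a')
  [8] 7/15 → 2 ('ac')
  [9] 15/21 → 5 ('acbcc')
  [10] 21/0 → 2 ('ac')
  [11] 0/11 → 0 ('')
  [12] 11/14 → 2 ('ba')
  [13] 14/20 → 6 ('bacbcc')
  [14] 20/17 → 1 ('b')
  [15] 17/23 → 3 ('bcc')
  [16] 23/26 → 0 ('')
  [17] 26/3 → 1 ('c')
  [18] 3/8 → 3 ('caa')
  [19] 8/19 → 1 ('c')
  [20] 19/16 → 2 ('cb')
  [21] 16/22 → 4 ('cbcc')
  [22] 22/25 → 1 ('c')
  [23] 25/2 → 2 ('cc')
  [24] 2/18 → 2 ('cc')
  [25] 18/24 → 2 ('cc')
  [26] 24/1 → 3 ('ccc')

n(n+1)/2 = 27·28/2 = 378
Σ LCP = 0 + 3 + 2 + 4 + 2 + 1 + 3 + 1 + 2 + 5 + 2 + 0 + 2 + 6 + 1 + 3 + 0 + 1 + 3 + 1 + 2 + 4 + 1 + 2 + 2 + 2 + 3 = 58
distinct = 378 − 58 = 320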